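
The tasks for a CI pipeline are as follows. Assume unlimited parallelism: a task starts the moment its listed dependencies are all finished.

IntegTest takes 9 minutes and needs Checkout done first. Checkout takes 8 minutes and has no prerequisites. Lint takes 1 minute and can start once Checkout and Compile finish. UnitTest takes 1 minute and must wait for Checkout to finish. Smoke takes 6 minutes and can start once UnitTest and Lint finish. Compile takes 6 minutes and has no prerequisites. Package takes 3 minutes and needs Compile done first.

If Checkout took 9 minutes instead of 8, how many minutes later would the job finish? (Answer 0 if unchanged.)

As given, the longest chain is Checkout→IntegTest = 8+9 = 17, so the finish is 17 minutes.
Since Checkout is critical, the +1 change carries straight to that chain (now 18 minutes).
The critical path is still Checkout→IntegTest; finish is now 18 minutes.
Change in finish: 18 − 17 = +1 minutes.

1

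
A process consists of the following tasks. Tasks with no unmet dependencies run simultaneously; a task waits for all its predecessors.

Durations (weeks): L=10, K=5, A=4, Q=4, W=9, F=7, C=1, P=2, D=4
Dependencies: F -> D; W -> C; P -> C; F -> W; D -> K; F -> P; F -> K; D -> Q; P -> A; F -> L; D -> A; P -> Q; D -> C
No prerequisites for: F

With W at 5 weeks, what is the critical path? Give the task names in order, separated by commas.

The binding path is F→W→C = 7+9+1 = 17; finish at 17 weeks.
Since W is critical, the -4 change carries straight to that chain (now 13 weeks).
New critical path: F→L = 7+10 = 17 ⇒ 17 weeks.

F, L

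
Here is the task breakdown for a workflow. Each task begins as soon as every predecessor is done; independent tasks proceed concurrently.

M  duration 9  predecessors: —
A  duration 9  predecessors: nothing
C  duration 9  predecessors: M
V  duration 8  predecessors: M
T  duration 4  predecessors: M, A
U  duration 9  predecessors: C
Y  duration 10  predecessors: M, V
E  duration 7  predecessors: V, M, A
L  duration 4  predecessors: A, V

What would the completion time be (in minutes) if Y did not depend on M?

Before: longest chain M→C→U = 9+9+9 = 27, finish 27.
Dropping M→Y doesn't change Y's earliest start (17); another predecessor still binds.
The longest chain is now M→C→U = 9+9+9 = 27, so the plan takes 27 minutes.

27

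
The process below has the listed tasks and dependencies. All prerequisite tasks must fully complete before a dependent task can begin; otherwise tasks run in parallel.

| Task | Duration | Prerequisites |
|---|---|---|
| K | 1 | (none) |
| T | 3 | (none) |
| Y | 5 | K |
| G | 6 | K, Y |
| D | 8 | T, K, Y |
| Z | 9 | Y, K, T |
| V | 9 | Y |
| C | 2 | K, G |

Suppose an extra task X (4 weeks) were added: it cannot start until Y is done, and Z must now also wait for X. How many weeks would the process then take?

Originally the process takes 15 weeks.
With X inserted, Z now waits for max(Y, K, T, X).
New critical path: K→Y→X→Z = 1+5+4+9 = 19 ⇒ 19 weeks.

19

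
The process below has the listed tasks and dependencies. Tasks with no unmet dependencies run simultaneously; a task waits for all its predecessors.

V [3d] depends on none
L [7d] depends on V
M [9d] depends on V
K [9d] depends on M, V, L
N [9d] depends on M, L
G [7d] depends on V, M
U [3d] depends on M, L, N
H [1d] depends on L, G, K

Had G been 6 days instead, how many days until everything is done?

Critical path before the change: V→M→N→U = 3+9+9+3 = 24 giving 24 days.
G is off the critical path — its longest chain is 20 days, giving 4 of slack.
The critical path is still V→M→N→U; finish is now 24 days.

24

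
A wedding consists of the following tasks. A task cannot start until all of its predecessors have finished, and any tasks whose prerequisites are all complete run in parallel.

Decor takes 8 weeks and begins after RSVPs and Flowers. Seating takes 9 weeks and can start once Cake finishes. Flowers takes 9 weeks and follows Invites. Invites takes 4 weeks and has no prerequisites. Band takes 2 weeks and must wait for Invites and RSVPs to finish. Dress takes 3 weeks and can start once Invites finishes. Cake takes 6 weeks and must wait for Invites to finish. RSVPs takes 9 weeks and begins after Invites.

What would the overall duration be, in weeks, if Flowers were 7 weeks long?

Critical path before the change: Invites→Flowers→Decor = 4+9+8 = 21 giving 21 weeks.
Flowers lies on that path, so at 7 weeks the path becomes 19 weeks.
New critical path: Invites→RSVPs→Decor = 4+9+8 = 21 ⇒ 21 weeks.

21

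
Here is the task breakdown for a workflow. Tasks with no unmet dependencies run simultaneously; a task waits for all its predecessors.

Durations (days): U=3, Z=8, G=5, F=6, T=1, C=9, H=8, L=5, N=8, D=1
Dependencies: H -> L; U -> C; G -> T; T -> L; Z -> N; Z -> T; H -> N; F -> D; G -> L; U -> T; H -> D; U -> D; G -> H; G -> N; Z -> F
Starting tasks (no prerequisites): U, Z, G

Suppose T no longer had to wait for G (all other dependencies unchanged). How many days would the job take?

21

Original critical path: G→H→N = 5+8+8 = 21 ⇒ 21 days.
Dropping G→T doesn't change T's earliest start (8); another predecessor still binds.
New critical path: G→H→N = 5+8+8 = 21 ⇒ 21 days.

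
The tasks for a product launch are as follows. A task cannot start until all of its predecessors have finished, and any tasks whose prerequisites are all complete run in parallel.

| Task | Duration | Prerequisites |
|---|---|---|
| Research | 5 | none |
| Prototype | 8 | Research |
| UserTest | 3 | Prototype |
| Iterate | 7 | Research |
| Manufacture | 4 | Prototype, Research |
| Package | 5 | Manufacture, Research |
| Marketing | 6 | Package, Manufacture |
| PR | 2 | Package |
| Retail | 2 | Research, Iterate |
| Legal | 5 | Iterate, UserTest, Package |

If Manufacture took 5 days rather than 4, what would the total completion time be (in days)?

Actual critical path: Research→Prototype→Manufacture→Package→Marketing = 5+8+4+5+6 = 28 ⇒ 28 days.
Manufacture is on the critical path; changing it to 5 makes that path 29 days.
The critical path is still Research→Prototype→Manufacture→Package→Marketing; finish is now 29 days.

29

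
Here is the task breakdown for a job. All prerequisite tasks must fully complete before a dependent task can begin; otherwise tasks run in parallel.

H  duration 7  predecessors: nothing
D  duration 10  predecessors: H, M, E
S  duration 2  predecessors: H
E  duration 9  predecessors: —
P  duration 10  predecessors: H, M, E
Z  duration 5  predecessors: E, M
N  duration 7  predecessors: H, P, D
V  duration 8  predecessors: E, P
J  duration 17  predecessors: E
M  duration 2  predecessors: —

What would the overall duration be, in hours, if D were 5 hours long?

27

Critical path before the change: E→P→V = 9+10+8 = 27 giving 27 hours.
D has 1 hour of float (longest path through it is 26).
No other chain overtakes it, so the finish is 27 hours.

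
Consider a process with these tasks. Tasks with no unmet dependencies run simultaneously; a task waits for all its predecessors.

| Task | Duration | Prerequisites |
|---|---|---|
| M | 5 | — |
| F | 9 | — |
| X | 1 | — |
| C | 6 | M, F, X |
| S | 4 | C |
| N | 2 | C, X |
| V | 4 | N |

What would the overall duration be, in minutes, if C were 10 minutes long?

Critical path before the change: F→C→N→V = 9+6+2+4 = 21 giving 21 minutes.
C lies on that path, so at 10 minutes the path becomes 25 minutes.
The critical path is still F→C→N→V; finish is now 25 minutes.

25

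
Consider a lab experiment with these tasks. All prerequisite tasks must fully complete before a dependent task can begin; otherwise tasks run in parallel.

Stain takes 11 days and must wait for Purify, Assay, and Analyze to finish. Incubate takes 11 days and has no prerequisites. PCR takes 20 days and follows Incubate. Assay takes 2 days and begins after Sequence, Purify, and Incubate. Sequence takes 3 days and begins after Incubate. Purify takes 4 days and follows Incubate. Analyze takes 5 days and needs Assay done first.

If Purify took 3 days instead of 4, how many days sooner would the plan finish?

Critical path before the change: Incubate→Purify→Assay→Analyze→Stain = 11+4+2+5+11 = 33 giving 33 days.
Purify is on the critical path; changing it to 3 makes that path 32 days.
The binding chain switches to Incubate→Sequence→Assay→Analyze→Stain = 11+3+2+5+11 = 32; finish 32 days.
Change in finish: 32 − 33 = -1 days.

1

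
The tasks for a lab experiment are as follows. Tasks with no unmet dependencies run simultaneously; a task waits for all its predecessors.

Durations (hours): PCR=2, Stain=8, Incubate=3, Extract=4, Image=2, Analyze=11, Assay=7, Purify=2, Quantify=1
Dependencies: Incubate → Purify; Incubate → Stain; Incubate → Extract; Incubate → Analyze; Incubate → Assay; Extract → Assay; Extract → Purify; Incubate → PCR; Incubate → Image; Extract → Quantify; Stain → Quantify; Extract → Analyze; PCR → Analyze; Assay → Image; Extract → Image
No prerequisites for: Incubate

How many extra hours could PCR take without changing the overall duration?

Incubate→Extract→Analyze = 3+4+11 = 18 sets the makespan at 18 hours.
PCR finishes as early as 5 and must finish by 7.
So PCR can slip 7 − 5 = 2 hours.

2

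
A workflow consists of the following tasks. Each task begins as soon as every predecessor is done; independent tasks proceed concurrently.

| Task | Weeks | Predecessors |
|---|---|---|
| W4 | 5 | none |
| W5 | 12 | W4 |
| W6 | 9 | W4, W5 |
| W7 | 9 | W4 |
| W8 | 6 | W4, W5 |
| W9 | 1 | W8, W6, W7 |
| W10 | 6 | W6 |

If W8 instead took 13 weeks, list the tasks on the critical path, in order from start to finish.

The binding path is W4→W5→W6→W10 = 5+12+9+6 = 32; finish at 32 weeks.
W8 has 8 weeks of float (longest path through it is 24).
No other chain overtakes it, so the finish is 32 weeks.

W4, W5, W6, W10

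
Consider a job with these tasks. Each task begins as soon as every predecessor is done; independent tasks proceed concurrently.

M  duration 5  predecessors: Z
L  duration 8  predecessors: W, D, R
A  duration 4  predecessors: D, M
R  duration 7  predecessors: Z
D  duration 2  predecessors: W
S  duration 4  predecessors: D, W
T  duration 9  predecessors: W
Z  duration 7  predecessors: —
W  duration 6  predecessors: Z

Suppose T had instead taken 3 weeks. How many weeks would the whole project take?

23

As given, the longest chain is Z→W→D→L = 7+6+2+8 = 23, so the finish is 23 weeks.
T has 1 week of float (longest path through it is 22).
That remains the longest chain; total 23 weeks.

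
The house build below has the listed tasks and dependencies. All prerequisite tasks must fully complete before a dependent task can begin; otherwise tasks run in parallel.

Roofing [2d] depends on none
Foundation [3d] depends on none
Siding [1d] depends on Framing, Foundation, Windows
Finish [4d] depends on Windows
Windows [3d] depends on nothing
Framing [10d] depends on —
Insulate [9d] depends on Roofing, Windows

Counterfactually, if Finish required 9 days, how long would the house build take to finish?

Critical path before the change: Windows→Insulate = 3+9 = 12 giving 12 days.
The longest path through Finish is only 7 days, so Finish has float 5.
No other chain overtakes it, so the finish is 12 days.

12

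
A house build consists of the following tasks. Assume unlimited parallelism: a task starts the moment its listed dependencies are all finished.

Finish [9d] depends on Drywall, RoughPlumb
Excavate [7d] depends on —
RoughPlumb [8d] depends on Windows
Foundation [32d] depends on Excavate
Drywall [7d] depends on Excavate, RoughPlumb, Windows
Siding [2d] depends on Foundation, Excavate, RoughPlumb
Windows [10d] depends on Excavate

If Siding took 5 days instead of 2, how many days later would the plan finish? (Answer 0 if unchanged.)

3

Critical path before the change: Excavate→Foundation→Siding = 7+32+2 = 41 giving 41 days.
Siding lies on that path, so at 5 days the path becomes 44 days.
That remains the longest chain; total 44 days.
Change in finish: 44 − 41 = +3 days.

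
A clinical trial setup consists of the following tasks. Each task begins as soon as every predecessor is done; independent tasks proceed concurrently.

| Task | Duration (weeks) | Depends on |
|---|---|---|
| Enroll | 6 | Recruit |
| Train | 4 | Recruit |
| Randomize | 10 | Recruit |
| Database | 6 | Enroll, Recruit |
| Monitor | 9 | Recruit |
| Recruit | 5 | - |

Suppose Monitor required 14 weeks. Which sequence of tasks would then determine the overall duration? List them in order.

The binding path is Recruit→Enroll→Database = 5+6+6 = 17; finish at 17 weeks.
The longest path through Monitor is only 14 weeks, so Monitor has float 3.
New critical path: Recruit→Monitor = 5+14 = 19 ⇒ 19 weeks.

Recruit, Monitor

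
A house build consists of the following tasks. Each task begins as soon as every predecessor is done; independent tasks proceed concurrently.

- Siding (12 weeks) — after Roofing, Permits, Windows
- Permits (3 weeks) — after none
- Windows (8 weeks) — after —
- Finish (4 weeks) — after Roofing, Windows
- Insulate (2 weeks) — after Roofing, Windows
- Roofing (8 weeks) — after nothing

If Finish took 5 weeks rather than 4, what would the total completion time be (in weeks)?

As given, the longest chain is Roofing→Siding = 8+12 = 20, so the finish is 20 weeks.
Finish is off the critical path — its longest chain is 12 weeks, giving 8 of slack.
The critical path is still Roofing→Siding; finish is now 20 weeks.

20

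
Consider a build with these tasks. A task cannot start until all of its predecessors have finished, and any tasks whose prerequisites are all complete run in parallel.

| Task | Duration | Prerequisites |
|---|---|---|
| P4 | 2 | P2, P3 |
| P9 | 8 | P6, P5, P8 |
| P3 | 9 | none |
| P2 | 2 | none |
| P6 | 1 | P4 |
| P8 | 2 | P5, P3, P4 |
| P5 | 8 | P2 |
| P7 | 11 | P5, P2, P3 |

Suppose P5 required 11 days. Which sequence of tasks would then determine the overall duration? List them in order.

Actual critical path: P2→P5→P7 = 2+8+11 = 21 ⇒ 21 days.
P5 is on the critical path; changing it to 11 makes that path 24 days.
The critical path is still P2→P5→P7; finish is now 24 days.

P2, P5, P7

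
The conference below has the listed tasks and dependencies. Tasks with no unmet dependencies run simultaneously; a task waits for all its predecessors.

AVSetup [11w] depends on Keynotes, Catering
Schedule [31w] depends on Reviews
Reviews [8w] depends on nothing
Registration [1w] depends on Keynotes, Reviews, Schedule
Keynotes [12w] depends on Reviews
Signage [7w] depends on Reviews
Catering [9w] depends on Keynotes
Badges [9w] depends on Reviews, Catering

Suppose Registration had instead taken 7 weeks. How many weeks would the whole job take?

Baseline: Reviews→Schedule→Registration = 8+31+1 = 40 → 40 weeks.
Registration lies on that path, so at 7 weeks the path becomes 46 weeks.
That remains the longest chain; total 46 weeks.

46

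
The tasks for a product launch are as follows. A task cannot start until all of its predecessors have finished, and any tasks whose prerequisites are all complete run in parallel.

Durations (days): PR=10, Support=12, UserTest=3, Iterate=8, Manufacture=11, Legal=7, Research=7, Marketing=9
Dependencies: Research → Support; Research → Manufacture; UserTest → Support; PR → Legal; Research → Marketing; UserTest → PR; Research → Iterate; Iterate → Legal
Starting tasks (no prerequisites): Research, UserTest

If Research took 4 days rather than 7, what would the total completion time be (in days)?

20

Actual critical path: Research→Iterate→Legal = 7+8+7 = 22 ⇒ 22 days.
Research lies on that path, so at 4 days the path becomes 19 days.
Now UserTest→PR→Legal = 3+10+7 = 20 is longest, so the finish becomes 20 days.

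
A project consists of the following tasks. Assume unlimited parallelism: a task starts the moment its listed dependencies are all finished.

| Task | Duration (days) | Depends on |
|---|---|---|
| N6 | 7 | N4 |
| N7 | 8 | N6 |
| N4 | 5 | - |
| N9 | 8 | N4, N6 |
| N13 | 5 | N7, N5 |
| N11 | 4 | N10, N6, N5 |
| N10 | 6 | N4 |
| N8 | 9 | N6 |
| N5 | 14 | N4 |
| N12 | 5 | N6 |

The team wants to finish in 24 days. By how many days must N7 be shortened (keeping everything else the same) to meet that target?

1

Current finish: 25 days; target: 24.
N7 is on every critical path, so each day cut from N7 cuts the finish by one (this holds down to a finish of 24).
Need 25 − 24 = 1 day off N7 → N7 becomes 7 days, finish becomes 24.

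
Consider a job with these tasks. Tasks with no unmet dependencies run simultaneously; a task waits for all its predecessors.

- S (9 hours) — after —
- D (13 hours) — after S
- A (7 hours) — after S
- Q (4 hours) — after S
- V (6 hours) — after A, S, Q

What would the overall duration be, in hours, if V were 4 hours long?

The binding path is S→A→V = 9+7+6 = 22; finish at 22 hours.
V is on the critical path; changing it to 4 makes that path 20 hours.
New critical path: S→D = 9+13 = 22 ⇒ 22 hours.

22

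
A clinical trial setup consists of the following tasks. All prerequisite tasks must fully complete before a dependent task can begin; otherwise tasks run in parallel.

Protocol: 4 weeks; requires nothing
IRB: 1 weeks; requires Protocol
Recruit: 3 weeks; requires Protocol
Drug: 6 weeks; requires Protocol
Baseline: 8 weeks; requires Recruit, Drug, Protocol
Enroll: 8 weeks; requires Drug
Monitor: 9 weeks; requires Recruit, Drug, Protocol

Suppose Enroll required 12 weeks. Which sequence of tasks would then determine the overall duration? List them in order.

Actual critical path: Protocol→Drug→Monitor = 4+6+9 = 19 ⇒ 19 weeks.
Enroll has 1 week of float (longest path through it is 18).
Now Protocol→Drug→Enroll = 4+6+12 = 22 is longest, so the finish becomes 22 weeks.

Protocol, Drug, Enroll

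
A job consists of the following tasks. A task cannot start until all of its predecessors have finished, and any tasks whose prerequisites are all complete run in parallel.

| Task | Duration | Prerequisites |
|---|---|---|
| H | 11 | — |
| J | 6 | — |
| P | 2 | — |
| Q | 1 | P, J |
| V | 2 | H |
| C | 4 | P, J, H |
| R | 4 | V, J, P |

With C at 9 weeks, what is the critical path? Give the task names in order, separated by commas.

H, C

The binding path is H→V→R = 11+2+4 = 17; finish at 17 weeks.
C is off the critical path — its longest chain is 15 weeks, giving 2 of slack.
Now H→C = 11+9 = 20 is longest, so the finish becomes 20 weeks.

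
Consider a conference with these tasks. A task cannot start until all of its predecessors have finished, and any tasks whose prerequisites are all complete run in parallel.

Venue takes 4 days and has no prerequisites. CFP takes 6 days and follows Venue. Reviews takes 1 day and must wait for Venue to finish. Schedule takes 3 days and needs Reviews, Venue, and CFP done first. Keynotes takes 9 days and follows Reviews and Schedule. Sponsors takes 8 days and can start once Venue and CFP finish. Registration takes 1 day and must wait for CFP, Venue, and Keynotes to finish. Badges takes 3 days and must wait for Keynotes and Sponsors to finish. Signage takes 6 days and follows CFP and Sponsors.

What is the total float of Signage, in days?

Venue→CFP→Schedule→Keynotes→Badges = 4+6+3+9+3 = 25 sets the makespan at 25 days.
The longest chain containing Signage totals 24 days.
Float = 25 − 24 = 1.

1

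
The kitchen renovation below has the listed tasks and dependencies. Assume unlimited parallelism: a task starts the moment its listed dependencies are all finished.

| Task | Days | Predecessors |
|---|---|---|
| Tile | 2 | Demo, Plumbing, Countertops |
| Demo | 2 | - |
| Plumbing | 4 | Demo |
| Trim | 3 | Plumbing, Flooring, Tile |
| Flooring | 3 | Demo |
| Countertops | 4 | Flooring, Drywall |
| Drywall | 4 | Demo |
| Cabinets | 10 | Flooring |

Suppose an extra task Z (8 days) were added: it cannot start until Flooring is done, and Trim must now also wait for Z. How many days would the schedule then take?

Originally the schedule takes 15 days.
With Z inserted, Trim now waits for max(Plumbing, Flooring, Tile, Z).
New critical path: Demo→Flooring→Z→Trim = 2+3+8+3 = 16 ⇒ 16 days.

16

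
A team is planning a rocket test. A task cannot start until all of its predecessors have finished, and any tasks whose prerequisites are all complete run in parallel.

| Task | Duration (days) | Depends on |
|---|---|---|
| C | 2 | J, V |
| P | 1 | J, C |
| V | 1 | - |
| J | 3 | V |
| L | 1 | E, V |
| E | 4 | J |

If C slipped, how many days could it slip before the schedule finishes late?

The longest chain is V→J→E→L = 1+3+4+1 = 9; overall finish 9 days.
C finishes as early as 6 and must finish by 8.
Float = 9 − 7 = 2.

2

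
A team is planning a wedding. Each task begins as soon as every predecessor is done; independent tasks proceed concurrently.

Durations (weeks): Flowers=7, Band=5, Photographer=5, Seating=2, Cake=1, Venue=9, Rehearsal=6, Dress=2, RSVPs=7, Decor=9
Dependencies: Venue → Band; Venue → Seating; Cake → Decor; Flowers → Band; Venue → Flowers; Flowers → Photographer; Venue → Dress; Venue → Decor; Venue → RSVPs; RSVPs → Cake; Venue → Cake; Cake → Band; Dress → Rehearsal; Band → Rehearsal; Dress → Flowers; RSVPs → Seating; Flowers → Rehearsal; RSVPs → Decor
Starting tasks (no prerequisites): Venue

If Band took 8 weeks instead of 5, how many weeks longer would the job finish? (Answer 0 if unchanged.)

The binding path is Venue→Dress→Flowers→Band→Rehearsal = 9+2+7+5+6 = 29; finish at 29 weeks.
Band lies on that path, so at 8 weeks the path becomes 32 weeks.
The critical path is still Venue→Dress→Flowers→Band→Rehearsal; finish is now 32 weeks.
Change in finish: 32 − 29 = +3 weeks.

3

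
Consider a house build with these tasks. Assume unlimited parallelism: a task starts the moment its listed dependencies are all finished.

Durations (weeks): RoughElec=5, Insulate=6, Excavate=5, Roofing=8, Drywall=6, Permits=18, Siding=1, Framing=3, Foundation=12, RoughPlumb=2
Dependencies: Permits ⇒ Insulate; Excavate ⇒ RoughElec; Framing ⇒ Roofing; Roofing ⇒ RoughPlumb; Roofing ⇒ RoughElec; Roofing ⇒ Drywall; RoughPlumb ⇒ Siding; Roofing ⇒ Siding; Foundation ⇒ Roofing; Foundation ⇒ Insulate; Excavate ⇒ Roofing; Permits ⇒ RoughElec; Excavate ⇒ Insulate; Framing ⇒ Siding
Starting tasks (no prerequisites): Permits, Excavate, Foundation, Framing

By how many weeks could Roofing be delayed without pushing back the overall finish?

Foundation→Roofing→Drywall = 12+8+6 = 26 sets the makespan at 26 weeks.
Roofing finishes as early as 20 and must finish by 20.
Float = 26 − 26 = 0.

0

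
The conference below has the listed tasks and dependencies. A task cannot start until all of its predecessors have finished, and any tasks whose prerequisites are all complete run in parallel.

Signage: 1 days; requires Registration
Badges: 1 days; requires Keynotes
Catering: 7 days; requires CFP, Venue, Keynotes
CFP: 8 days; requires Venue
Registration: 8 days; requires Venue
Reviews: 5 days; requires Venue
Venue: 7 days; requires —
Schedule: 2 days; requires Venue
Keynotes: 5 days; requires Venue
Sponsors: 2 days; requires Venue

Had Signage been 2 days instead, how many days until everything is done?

22

Critical path before the change: Venue→CFP→Catering = 7+8+7 = 22 giving 22 days.
Signage is off the critical path — its longest chain is 16 days, giving 6 of slack.
The critical path is still Venue→CFP→Catering; finish is now 22 days.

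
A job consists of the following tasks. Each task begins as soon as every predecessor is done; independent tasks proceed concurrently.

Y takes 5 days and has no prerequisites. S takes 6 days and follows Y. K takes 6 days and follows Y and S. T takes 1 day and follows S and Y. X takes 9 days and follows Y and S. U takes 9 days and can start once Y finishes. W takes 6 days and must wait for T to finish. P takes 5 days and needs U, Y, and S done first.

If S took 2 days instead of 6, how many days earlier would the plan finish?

Critical path before the change: Y→S→X = 5+6+9 = 20 giving 20 days.
Since S is critical, the -4 change carries straight to that chain (now 16 days).
Now Y→U→P = 5+9+5 = 19 is longest, so the finish becomes 19 days.
Change in finish: 19 − 20 = -1 days.

1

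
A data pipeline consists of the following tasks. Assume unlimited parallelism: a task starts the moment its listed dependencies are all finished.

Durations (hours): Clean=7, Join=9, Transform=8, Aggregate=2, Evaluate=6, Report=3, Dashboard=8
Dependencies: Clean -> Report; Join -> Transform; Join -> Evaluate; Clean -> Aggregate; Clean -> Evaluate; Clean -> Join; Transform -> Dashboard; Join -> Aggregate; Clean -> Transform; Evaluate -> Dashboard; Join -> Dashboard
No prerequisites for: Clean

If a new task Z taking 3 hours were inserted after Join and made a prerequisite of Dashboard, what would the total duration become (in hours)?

Originally the plan takes 32 hours.
With Z inserted, Dashboard now waits for max(Join, Transform, Evaluate, Z).
New critical path: Clean→Join→Transform→Dashboard = 7+9+8+8 = 32 ⇒ 32 hours.

32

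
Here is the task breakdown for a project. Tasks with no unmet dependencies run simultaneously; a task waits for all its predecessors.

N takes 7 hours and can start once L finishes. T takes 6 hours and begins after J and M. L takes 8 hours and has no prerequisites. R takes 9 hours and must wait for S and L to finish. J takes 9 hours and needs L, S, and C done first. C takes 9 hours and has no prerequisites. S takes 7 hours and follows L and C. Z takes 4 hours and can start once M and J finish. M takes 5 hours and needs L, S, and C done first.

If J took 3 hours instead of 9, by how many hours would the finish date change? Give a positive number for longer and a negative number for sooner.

-4

Critical path before the change: C→S→J→T = 9+7+9+6 = 31 giving 31 hours.
J lies on that path, so at 3 hours the path becomes 25 hours.
New critical path: C→S→M→T = 9+7+5+6 = 27 ⇒ 27 hours.
Change in finish: 27 − 31 = -4 hours.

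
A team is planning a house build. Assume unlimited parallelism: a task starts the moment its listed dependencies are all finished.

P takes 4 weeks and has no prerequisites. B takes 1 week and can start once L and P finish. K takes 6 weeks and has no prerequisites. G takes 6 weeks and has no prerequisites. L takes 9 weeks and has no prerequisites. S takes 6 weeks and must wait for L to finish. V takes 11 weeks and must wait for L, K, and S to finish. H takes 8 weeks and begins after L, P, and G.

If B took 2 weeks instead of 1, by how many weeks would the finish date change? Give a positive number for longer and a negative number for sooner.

0

Baseline: L→S→V = 9+6+11 = 26 → 26 weeks.
B has 16 weeks of float (longest path through it is 10).
That remains the longest chain; total 26 weeks.
Change in finish: 26 − 26 = +0 weeks.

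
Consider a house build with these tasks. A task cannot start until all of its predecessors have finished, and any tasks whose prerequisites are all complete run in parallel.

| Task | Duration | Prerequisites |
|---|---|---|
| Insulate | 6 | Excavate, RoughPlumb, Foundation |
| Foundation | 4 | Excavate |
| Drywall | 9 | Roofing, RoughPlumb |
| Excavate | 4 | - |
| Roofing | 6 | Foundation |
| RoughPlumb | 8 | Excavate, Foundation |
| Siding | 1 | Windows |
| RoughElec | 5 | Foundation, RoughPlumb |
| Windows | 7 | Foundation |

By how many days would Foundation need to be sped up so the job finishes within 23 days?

2

Current finish: 25 days; target: 23.
Foundation is on every critical path, so each day cut from Foundation cuts the finish by one (this holds down to a finish of 22).
Need 25 − 23 = 2 days off Foundation → Foundation becomes 2 days, finish becomes 23.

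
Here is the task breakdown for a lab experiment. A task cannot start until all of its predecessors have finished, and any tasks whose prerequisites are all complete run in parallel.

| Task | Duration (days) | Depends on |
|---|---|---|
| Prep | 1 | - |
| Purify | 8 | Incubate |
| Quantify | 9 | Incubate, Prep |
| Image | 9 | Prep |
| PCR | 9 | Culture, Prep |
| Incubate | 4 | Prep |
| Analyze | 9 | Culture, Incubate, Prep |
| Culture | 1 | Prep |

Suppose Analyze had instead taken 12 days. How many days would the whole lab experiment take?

Baseline: Prep→Incubate→Analyze = 1+4+9 = 14 → 14 days.
Analyze is on the critical path; changing it to 12 makes that path 17 days.
That remains the longest chain; total 17 days.

17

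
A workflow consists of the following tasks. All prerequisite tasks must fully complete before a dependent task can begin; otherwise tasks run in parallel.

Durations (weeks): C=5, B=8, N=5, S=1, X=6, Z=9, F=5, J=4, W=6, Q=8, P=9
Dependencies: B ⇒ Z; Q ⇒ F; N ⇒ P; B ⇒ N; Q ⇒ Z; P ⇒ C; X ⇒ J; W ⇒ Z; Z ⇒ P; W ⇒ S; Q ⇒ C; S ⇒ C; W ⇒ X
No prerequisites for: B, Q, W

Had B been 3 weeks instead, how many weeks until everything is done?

31

The binding path is B→Z→P→C = 8+9+9+5 = 31; finish at 31 weeks.
B lies on that path, so at 3 weeks the path becomes 26 weeks.
The binding chain switches to Q→Z→P→C = 8+9+9+5 = 31; finish 31 weeks.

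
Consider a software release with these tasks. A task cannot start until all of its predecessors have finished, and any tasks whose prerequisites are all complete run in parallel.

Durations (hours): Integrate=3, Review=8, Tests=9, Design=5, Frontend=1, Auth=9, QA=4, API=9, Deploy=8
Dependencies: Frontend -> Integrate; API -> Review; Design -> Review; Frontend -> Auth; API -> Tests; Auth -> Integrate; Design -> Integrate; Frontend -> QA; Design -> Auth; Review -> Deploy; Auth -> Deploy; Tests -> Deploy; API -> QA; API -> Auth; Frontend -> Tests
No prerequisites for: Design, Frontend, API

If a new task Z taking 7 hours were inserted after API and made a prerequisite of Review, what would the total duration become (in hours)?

Originally the project takes 26 hours.
With Z inserted, Review now waits for max(Design, API, Z).
New critical path: API→Z→Review→Deploy = 9+7+8+8 = 32 ⇒ 32 hours.

32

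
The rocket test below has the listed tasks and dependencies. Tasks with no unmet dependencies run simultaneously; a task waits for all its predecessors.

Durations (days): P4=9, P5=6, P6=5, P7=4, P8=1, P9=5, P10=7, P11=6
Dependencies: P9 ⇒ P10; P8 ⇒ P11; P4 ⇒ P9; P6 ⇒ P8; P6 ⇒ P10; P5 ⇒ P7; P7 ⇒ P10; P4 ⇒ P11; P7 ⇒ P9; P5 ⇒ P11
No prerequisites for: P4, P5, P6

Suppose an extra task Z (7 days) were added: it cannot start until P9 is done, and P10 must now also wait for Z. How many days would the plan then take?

29

Originally the plan takes 22 days.
With Z inserted, P10 now waits for max(P7, P9, P6, Z).
New critical path: P5→P7→P9→Z→P10 = 6+4+5+7+7 = 29 ⇒ 29 days.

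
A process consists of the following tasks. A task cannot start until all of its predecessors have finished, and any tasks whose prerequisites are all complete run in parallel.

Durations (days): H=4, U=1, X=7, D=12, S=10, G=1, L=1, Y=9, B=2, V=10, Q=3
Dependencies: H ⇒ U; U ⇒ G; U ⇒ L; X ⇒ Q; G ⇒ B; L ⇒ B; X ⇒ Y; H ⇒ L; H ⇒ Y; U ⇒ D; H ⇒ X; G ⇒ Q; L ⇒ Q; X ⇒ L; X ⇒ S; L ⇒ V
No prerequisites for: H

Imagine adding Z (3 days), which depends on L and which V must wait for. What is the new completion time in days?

25

Originally the job takes 22 days.
With Z inserted, V now waits for max(L, Z).
New critical path: H→X→L→Z→V = 4+7+1+3+10 = 25 ⇒ 25 days.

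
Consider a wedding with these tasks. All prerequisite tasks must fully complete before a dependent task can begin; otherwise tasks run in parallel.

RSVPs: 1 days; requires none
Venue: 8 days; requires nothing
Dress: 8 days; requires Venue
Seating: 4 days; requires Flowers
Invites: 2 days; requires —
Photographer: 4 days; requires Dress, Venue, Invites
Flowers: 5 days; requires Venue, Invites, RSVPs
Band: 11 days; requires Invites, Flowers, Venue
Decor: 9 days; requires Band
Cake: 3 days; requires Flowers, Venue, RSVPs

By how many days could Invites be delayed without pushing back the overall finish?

The longest chain is Venue→Flowers→Band→Decor = 8+5+11+9 = 33; overall finish 33 days.
Longest path through Invites: 27 days (earliest finish 2, latest finish 8).
Float = 33 − 27 = 6.

6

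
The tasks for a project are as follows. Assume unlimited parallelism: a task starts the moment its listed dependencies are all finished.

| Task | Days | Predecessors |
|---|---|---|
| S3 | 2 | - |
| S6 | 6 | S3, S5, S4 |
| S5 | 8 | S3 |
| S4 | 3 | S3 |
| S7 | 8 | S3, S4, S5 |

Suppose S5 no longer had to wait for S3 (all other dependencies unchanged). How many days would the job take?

Original critical path: S3→S5→S7 = 2+8+8 = 18 ⇒ 18 days.
Without S3→S5, S5's earliest start moves from 2 to 0.
After: S5→S7 = 8+8 = 16 → 16 days.

16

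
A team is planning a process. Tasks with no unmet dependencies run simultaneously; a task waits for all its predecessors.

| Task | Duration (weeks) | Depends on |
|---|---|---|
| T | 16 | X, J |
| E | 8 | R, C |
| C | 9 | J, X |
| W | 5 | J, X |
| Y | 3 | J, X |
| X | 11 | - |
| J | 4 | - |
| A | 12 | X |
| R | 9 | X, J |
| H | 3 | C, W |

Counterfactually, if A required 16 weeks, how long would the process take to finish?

28

Actual critical path: X→C→E = 11+9+8 = 28 ⇒ 28 weeks.
The longest path through A is only 23 weeks, so A has float 5.
That remains the longest chain; total 28 weeks.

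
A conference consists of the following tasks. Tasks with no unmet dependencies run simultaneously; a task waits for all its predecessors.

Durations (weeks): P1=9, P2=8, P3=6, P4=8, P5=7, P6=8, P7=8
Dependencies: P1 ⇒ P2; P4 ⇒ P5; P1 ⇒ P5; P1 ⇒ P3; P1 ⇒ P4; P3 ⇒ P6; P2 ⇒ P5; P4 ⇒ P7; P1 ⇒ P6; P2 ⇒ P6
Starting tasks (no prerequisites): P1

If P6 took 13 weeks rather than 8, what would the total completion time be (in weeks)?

Baseline: P1→P2→P6 = 9+8+8 = 25 → 25 weeks.
P6 is on the critical path; changing it to 13 makes that path 30 weeks.
That remains the longest chain; total 30 weeks.

30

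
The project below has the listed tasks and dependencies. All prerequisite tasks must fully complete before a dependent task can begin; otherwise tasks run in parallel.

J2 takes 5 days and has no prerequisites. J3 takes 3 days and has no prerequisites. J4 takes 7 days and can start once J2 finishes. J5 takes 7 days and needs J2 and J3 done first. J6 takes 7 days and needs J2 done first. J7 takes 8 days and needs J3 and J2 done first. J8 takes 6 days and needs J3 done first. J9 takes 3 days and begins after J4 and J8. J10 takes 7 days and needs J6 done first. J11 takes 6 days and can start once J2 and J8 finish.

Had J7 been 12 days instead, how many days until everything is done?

Critical path before the change: J2→J6→J10 = 5+7+7 = 19 giving 19 days.
The longest path through J7 is only 13 days, so J7 has float 6.
That remains the longest chain; total 19 days.

19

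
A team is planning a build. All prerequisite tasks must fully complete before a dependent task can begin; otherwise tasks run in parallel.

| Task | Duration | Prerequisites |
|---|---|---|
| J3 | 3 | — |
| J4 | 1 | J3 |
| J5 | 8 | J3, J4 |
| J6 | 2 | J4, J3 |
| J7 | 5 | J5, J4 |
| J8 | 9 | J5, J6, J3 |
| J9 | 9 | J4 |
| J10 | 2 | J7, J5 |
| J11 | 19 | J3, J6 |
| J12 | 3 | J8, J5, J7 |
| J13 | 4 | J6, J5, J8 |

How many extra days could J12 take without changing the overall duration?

The longest chain is J3→J4→J5→J8→J13 = 3+1+8+9+4 = 25; overall finish 25 days.
The longest chain containing J12 totals 24 days.
So J12 can slip 25 − 24 = 1 day.

1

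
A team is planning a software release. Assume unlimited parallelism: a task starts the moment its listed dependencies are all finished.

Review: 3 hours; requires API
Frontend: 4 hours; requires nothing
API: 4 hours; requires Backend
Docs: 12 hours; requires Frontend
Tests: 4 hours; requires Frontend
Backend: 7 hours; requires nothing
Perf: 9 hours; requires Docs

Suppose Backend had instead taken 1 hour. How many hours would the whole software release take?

25

The binding path is Frontend→Docs→Perf = 4+12+9 = 25; finish at 25 hours.
The longest path through Backend is only 14 hours, so Backend has float 11.
The critical path is still Frontend→Docs→Perf; finish is now 25 hours.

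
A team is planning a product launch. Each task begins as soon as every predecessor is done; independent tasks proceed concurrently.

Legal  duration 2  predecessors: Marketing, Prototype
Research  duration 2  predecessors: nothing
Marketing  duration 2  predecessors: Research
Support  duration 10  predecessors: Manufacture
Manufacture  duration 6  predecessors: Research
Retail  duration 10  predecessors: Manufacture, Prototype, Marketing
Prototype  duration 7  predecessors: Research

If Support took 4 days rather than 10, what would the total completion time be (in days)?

19

The binding path is Research→Prototype→Retail = 2+7+10 = 19; finish at 19 days.
Support has 1 day of float (longest path through it is 18).
That remains the longest chain; total 19 days.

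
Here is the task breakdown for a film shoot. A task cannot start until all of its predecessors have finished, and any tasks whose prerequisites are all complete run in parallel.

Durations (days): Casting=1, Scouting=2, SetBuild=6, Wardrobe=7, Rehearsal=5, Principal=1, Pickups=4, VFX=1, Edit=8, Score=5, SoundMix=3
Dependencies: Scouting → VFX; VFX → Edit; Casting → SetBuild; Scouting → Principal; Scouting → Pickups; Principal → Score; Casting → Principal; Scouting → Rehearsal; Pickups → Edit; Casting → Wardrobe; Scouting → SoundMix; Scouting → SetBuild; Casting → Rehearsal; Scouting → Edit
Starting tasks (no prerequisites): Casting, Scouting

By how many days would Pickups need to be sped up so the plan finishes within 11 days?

3

Current finish: 14 days; target: 11.
Pickups is on every critical path, so each day cut from Pickups cuts the finish by one (this holds down to a finish of 11).
Need 14 − 11 = 3 days off Pickups → Pickups becomes 1 day, finish becomes 11.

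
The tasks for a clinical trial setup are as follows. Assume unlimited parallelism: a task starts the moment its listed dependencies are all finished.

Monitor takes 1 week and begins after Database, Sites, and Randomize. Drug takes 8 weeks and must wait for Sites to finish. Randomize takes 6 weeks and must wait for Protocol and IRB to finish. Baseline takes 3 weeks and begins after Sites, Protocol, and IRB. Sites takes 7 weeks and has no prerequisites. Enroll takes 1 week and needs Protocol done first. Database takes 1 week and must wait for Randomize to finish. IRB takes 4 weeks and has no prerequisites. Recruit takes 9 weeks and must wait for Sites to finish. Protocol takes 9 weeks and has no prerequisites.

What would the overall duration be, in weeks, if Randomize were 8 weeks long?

As given, the longest chain is Protocol→Randomize→Database→Monitor = 9+6+1+1 = 17, so the finish is 17 weeks.
Since Randomize is critical, the +2 change carries straight to that chain (now 19 weeks).
That remains the longest chain; total 19 weeks.

19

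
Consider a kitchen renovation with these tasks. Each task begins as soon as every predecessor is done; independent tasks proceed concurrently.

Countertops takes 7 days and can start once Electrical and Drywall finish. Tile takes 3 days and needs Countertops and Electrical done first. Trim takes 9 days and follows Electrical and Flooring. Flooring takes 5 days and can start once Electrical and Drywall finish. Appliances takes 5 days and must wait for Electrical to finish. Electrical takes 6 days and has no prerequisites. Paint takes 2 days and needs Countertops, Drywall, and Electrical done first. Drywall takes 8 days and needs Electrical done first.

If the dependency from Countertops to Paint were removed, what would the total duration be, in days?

Before: longest chain Electrical→Drywall→Flooring→Trim = 6+8+5+9 = 28, finish 28.
Without Countertops→Paint, Paint's earliest start moves from 21 to 14.
The longest chain is now Electrical→Drywall→Flooring→Trim = 6+8+5+9 = 28, so the schedule takes 28 days.

28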